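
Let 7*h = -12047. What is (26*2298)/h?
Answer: -59748/1721 ≈ -34.717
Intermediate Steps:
h = -1721 (h = (⅐)*(-12047) = -1721)
(26*2298)/h = (26*2298)/(-1721) = 59748*(-1/1721) = -59748/1721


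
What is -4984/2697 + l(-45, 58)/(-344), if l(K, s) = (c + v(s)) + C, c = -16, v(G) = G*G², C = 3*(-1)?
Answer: -527880317/927768 ≈ -568.98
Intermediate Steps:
C = -3
v(G) = G³
l(K, s) = -19 + s³ (l(K, s) = (-16 + s³) - 3 = -19 + s³)
-4984/2697 + l(-45, 58)/(-344) = -4984/2697 + (-19 + 58³)/(-344) = -4984*1/2697 + (-19 + 195112)*(-1/344) = -4984/2697 + 195093*(-1/344) = -4984/2697 - 195093/344 = -527880317/927768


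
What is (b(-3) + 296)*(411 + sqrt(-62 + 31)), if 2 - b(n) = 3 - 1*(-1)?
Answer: 120834 + 294*I*sqrt(31) ≈ 1.2083e+5 + 1636.9*I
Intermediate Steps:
b(n) = -2 (b(n) = 2 - (3 - 1*(-1)) = 2 - (3 + 1) = 2 - 1*4 = 2 - 4 = -2)
(b(-3) + 296)*(411 + sqrt(-62 + 31)) = (-2 + 296)*(411 + sqrt(-62 + 31)) = 294*(411 + sqrt(-31)) = 294*(411 + I*sqrt(31)) = 120834 + 294*I*sqrt(31)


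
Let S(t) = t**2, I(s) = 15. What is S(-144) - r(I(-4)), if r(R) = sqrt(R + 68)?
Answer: 20736 - sqrt(83) ≈ 20727.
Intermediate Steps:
r(R) = sqrt(68 + R)
S(-144) - r(I(-4)) = (-144)**2 - sqrt(68 + 15) = 20736 - sqrt(83)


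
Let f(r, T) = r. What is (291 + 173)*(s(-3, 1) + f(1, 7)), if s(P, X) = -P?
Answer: 1856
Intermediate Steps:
(291 + 173)*(s(-3, 1) + f(1, 7)) = (291 + 173)*(-1*(-3) + 1) = 464*(3 + 1) = 464*4 = 1856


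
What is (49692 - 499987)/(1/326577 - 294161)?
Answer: 147055990215/96066216896 ≈ 1.5308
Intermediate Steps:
(49692 - 499987)/(1/326577 - 294161) = -450295/(1/326577 - 294161) = -450295/(-96066216896/326577) = -450295*(-326577/96066216896) = 147055990215/96066216896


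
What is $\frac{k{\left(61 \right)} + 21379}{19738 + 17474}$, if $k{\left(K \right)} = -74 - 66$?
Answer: $\frac{21239}{37212} \approx 0.57076$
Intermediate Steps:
$k{\left(K \right)} = -140$ ($k{\left(K \right)} = -74 - 66 = -140$)
$\frac{k{\left(61 \right)} + 21379}{19738 + 17474} = \frac{-140 + 21379}{19738 + 17474} = \frac{21239}{37212}$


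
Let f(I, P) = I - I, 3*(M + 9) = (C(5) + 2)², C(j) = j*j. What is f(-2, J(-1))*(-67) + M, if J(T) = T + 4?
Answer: 234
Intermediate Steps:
C(j) = j²
J(T) = 4 + T
M = 234 (M = -9 + (5² + 2)²/3 = -9 + (25 + 2)²/3 = -9 + (⅓)*27² = -9 + (⅓)*729 = -9 + 243 = 234)
f(I, P) = 0
f(-2, J(-1))*(-67) + M = 0*(-67) + 234 = 0 + 234 = 234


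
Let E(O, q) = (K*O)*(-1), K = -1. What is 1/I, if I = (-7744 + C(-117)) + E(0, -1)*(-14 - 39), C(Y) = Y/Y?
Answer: -1/7743 ≈ -0.00012915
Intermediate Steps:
E(O, q) = O (E(O, q) = -O*(-1) = O)
C(Y) = 1
I = -7743 (I = (-7744 + 1) + 0*(-14 - 39) = -7743 + 0*(-53) = -7743 + 0 = -7743)
1/I = 1/(-7743) = -1/7743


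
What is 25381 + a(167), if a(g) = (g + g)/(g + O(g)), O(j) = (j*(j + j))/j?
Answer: 76145/3 ≈ 25382.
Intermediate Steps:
O(j) = 2*j (O(j) = (j*(2*j))/j = (2*j**2)/j = 2*j)
a(g) = 2/3 (a(g) = (g + g)/(g + 2*g) = (2*g)/((3*g)) = (2*g)*(1/(3*g)) = 2/3)
25381 + a(167) = 25381 + 2/3 = 76145/3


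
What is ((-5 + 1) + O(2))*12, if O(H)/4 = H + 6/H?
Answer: 192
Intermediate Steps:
O(H) = 4*H + 24/H (O(H) = 4*(H + 6/H) = 4*H + 24/H)
((-5 + 1) + O(2))*12 = ((-5 + 1) + (4*2 + 24/2))*12 = (-4 + (8 + 24*(½)))*12 = (-4 + (8 + 12))*12 = (-4 + 20)*12 = 16*12 = 192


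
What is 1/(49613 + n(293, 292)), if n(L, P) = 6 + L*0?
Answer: 1/49619 ≈ 2.0154e-5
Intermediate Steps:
n(L, P) = 6 (n(L, P) = 6 + 0 = 6)
1/(49613 + n(293, 292)) = 1/(49613 + 6) = 1/49619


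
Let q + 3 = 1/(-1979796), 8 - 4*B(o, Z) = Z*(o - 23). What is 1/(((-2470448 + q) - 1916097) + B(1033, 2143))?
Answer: -1979796/9755748688687 ≈ -2.0294e-7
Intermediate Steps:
B(o, Z) = 2 - Z*(-23 + o)/4 (B(o, Z) = 2 - Z*(o - 23)/4 = 2 - Z*(-23 + o)/4)
q = -5939389/1979796 (q = -3 + 1/(-1979796) = -3 - 1/1979796 = -5939389/1979796 ≈ -3.0000)
1/(((-2470448 + q) - 1916097) + B(1033, 2143)) = 1/(((-2470448 - 5939389/1979796) - 1916097) + (2 + (23/4)*2143 - ¼*2143*1033)) = 1/((-4890989007997/1979796 - 1916097) + (2 + 49289/4 - 2213719/4)) = 1/(-8684470184209/1979796 - 1082211/2) = 1/(-9755748688687/1979796) = -1979796/9755748688687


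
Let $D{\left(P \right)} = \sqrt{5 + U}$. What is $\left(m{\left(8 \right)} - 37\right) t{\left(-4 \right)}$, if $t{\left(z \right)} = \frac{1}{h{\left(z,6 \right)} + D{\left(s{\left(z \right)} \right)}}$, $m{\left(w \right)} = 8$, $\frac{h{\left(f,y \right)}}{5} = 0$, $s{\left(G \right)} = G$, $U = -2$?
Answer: $- \frac{29 \sqrt{3}}{3} \approx -16.743$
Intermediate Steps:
$h{\left(f,y \right)} = 0$ ($h{\left(f,y \right)} = 5 \cdot 0 = 0$)
$D{\left(P \right)} = \sqrt{3}$ ($D{\left(P \right)} = \sqrt{5 - 2} = \sqrt{3}$)
$t{\left(z \right)} = \frac{\sqrt{3}}{3}$ ($t{\left(z \right)} = \frac{1}{0 + \sqrt{3}} = \frac{1}{\sqrt{3}} = \frac{\sqrt{3}}{3}$)
$\left(m{\left(8 \right)} - 37\right) t{\left(-4 \right)} = \left(8 - 37\right) \frac{\sqrt{3}}{3} = - 29 \frac{\sqrt{3}}{3} = - \frac{29 \sqrt{3}}{3}$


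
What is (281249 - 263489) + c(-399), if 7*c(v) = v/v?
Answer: 124321/7 ≈ 17760.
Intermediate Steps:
c(v) = ⅐ (c(v) = (v/v)/7 = (⅐)*1 = ⅐)
(281249 - 263489) + c(-399) = (281249 - 263489) + ⅐ = 17760 + ⅐ = 124321/7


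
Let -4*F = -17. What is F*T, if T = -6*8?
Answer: -204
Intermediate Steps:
T = -48
F = 17/4 (F = -¼*(-17) = 17/4 ≈ 4.2500)
F*T = (17/4)*(-48) = -204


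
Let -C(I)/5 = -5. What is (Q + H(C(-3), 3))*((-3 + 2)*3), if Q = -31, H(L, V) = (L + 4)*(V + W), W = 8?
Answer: -864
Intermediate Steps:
C(I) = 25 (C(I) = -5*(-5) = 25)
H(L, V) = (4 + L)*(8 + V) (H(L, V) = (L + 4)*(V + 8) = (4 + L)*(8 + V))
(Q + H(C(-3), 3))*((-3 + 2)*3) = (-31 + (32 + 4*3 + 8*25 + 25*3))*((-3 + 2)*3) = (-31 + (32 + 12 + 200 + 75))*(-1*3) = (-31 + 319)*(-3) = 288*(-3) = -864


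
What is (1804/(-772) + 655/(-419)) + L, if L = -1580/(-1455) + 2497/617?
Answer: 17900695285/14519427249 ≈ 1.2329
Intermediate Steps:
L = 921599/179547 (L = -1580*(-1/1455) + 2497*(1/617) = 316/291 + 2497/617 = 921599/179547 ≈ 5.1329)
(1804/(-772) + 655/(-419)) + L = (1804/(-772) + 655/(-419)) + 921599/179547 = (1804*(-1/772) + 655*(-1/419)) + 921599/179547 = (-451/193 - 655/419) + 921599/179547 = -315384/80867 + 921599/179547 = 17900695285/14519427249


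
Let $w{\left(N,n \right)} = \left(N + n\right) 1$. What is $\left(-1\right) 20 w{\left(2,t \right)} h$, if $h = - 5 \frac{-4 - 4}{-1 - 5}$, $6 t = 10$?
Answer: $\frac{4400}{9} \approx 488.89$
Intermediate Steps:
$t = \frac{5}{3}$ ($t = \frac{1}{6} \cdot 10 = \frac{5}{3} \approx 1.6667$)
$w{\left(N,n \right)} = N + n$
$h = - \frac{20}{3}$ ($h = - 5 \left(- \frac{8}{-6}\right) = - 5 \left(\left(-8\right) \left(- \frac{1}{6}\right)\right) = \left(-5\right) \frac{4}{3} = - \frac{20}{3} \approx -6.6667$)
$\left(-1\right) 20 w{\left(2,t \right)} h = \left(-1\right) 20 \left(2 + \frac{5}{3}\right) \left(- \frac{20}{3}\right) = \left(-20\right) \frac{11}{3} \left(- \frac{20}{3}\right) = \left(- \frac{220}{3}\right) \left(- \frac{20}{3}\right) = \frac{4400}{9}$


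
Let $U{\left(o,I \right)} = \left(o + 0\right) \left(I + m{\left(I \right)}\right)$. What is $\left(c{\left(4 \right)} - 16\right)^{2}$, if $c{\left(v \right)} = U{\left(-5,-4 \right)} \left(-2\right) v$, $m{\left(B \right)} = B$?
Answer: $112896$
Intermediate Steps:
$U{\left(o,I \right)} = 2 I o$ ($U{\left(o,I \right)} = \left(o + 0\right) \left(I + I\right) = o 2 I = 2 I o$)
$c{\left(v \right)} = - 80 v$ ($c{\left(v \right)} = 2 \left(-4\right) \left(-5\right) \left(-2\right) v = 40 \left(-2\right) v = - 80 v$)
$\left(c{\left(4 \right)} - 16\right)^{2} = \left(\left(-80\right) 4 - 16\right)^{2} = \left(-320 - 16\right)^{2} = \left(-336\right)^{2} = 112896$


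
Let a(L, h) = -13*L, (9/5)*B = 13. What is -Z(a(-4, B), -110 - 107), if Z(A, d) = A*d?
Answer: 11284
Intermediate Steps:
B = 65/9 (B = (5/9)*13 = 65/9 ≈ 7.2222)
-Z(a(-4, B), -110 - 107) = -(-13*(-4))*(-110 - 107) = -52*(-217) = -1*(-11284) = 11284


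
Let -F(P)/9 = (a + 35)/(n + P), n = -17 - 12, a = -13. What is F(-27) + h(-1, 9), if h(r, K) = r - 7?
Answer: -125/28 ≈ -4.4643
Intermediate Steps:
n = -29
h(r, K) = -7 + r
F(P) = -198/(-29 + P) (F(P) = -9*(-13 + 35)/(-29 + P) = -198/(-29 + P))
F(-27) + h(-1, 9) = -198/(-29 - 27) + (-7 - 1) = -198/(-56) - 8 = -198*(-1/56) - 8 = 99/28 - 8 = -125/28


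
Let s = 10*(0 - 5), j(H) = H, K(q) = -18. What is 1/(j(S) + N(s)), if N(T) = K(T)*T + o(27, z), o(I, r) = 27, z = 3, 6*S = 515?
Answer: 6/6077 ≈ 0.00098733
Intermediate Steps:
S = 515/6 (S = (⅙)*515 = 515/6 ≈ 85.833)
s = -50 (s = 10*(-5) = -50)
N(T) = 27 - 18*T (N(T) = -18*T + 27 = 27 - 18*T)
1/(j(S) + N(s)) = 1/(515/6 + (27 - 18*(-50))) = 1/(515/6 + (27 + 900)) = 1/(515/6 + 927) = 1/(6077/6) = 6/6077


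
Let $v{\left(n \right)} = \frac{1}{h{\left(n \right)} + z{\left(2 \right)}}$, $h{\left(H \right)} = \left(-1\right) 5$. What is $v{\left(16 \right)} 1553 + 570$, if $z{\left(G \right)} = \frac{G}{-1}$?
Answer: $\frac{2437}{7} \approx 348.14$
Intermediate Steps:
$h{\left(H \right)} = -5$
$z{\left(G \right)} = - G$ ($z{\left(G \right)} = G \left(-1\right) = - G$)
$v{\left(n \right)} = - \frac{1}{7}$ ($v{\left(n \right)} = \frac{1}{-5 - 2} = \frac{1}{-7} = - \frac{1}{7}$)
$v{\left(16 \right)} 1553 + 570 = \left(- \frac{1}{7}\right) 1553 + 570 = - \frac{1553}{7} + 570 = \frac{2437}{7}$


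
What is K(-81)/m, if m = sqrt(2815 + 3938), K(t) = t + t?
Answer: -54*sqrt(6753)/2251 ≈ -1.9714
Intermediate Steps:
K(t) = 2*t
m = sqrt(6753) ≈ 82.177
K(-81)/m = (2*(-81))/(sqrt(6753)) = -54*sqrt(6753)/2251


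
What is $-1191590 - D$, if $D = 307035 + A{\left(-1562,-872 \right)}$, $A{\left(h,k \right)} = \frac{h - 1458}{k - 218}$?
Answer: $- \frac{163350427}{109} \approx -1.4986 \cdot 10^{6}$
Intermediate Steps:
$A{\left(h,k \right)} = \frac{-1458 + h}{-218 + k}$
$D = \frac{33467117}{109}$ ($D = 307035 + \frac{-1458 - 1562}{-218 - 872} = 307035 + \frac{1}{-1090} \left(-3020\right) = 307035 - - \frac{302}{109} = 307035 + \frac{302}{109} = \frac{33467117}{109} \approx 3.0704 \cdot 10^{5}$)
$-1191590 - D = -1191590 - \frac{33467117}{109} = - \frac{163350427}{109}$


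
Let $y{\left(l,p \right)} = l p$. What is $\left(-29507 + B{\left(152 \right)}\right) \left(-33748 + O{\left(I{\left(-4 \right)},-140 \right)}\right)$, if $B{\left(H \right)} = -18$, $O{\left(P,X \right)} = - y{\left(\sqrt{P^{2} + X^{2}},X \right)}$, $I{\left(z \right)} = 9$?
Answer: $996409700 - 4133500 \sqrt{19681} \approx 4.1653 \cdot 10^{8}$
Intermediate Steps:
$O{\left(P,X \right)} = - X \sqrt{P^{2} + X^{2}}$ ($O{\left(P,X \right)} = - \sqrt{P^{2} + X^{2}} X = - X \sqrt{P^{2} + X^{2}}$)
$\left(-29507 + B{\left(152 \right)}\right) \left(-33748 + O{\left(I{\left(-4 \right)},-140 \right)}\right) = \left(-29507 - 18\right) \left(-33748 - - 140 \sqrt{9^{2} + \left(-140\right)^{2}}\right) = - 29525 \left(-33748 - - 140 \sqrt{81 + 19600}\right) = - 29525 \left(-33748 - - 140 \sqrt{19681}\right) = - 29525 \left(-33748 + 140 \sqrt{19681}\right) = 996409700 - 4133500 \sqrt{19681}$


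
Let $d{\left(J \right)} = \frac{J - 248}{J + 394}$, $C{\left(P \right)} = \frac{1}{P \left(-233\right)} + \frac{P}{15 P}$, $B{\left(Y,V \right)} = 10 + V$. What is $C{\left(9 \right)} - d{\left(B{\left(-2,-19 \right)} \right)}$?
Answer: $\frac{592367}{807345} \approx 0.73372$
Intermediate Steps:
$C{\left(P \right)} = \frac{1}{15} - \frac{1}{233 P}$ ($C{\left(P \right)} = \frac{1}{P} \left(- \frac{1}{233}\right) + P \frac{1}{15 P} = - \frac{1}{233 P} + \frac{1}{15} = \frac{1}{15} - \frac{1}{233 P}$)
$d{\left(J \right)} = \frac{-248 + J}{394 + J}$
$C{\left(9 \right)} - d{\left(B{\left(-2,-19 \right)} \right)} = \frac{-15 + 233 \cdot 9}{3495 \cdot 9} - \frac{-248 + \left(10 - 19\right)}{394 + \left(10 - 19\right)} = \frac{1}{3495} \cdot \frac{1}{9} \left(-15 + 2097\right) - \frac{-248 - 9}{394 - 9} = \frac{1}{3495} \cdot \frac{1}{9} \cdot 2082 - \frac{1}{385} \left(-257\right) = \frac{694}{10485} - \frac{1}{385} \left(-257\right) = \frac{694}{10485} - - \frac{257}{385} = \frac{694}{10485} + \frac{257}{385} = \frac{592367}{807345}$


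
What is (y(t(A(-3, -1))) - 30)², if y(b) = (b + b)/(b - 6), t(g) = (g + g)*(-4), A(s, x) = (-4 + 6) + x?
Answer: 40804/49 ≈ 832.73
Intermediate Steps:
A(s, x) = 2 + x
t(g) = -8*g (t(g) = (2*g)*(-4) = -8*g)
y(b) = 2*b/(-6 + b) (y(b) = (2*b)/(-6 + b) = 2*b/(-6 + b))
(y(t(A(-3, -1))) - 30)² = (2*(-8*(2 - 1))/(-6 - 8*(2 - 1)) - 30)² = (2*(-8*1)/(-6 - 8*1) - 30)² = (2*(-8)/(-6 - 8) - 30)² = (2*(-8)/(-14) - 30)² = (2*(-8)*(-1/14) - 30)² = (8/7 - 30)² = (-202/7)² = 40804/49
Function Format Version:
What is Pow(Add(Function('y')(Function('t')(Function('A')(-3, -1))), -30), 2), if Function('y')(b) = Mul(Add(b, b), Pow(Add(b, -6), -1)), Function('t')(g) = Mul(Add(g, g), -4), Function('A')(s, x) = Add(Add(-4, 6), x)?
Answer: Rational(40804, 49) ≈ 832.73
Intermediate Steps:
Function('A')(s, x) = Add(2, x)
Function('t')(g) = Mul(-8, g) (Function('t')(g) = Mul(Mul(2, g), -4) = Mul(-8, g))
Function('y')(b) = Mul(2, b, Pow(Add(-6, b), -1)) (Function('y')(b) = Mul(Mul(2, b), Pow(Add(-6, b), -1)) = Mul(2, b, Pow(Add(-6, b), -1)))
Pow(Add(Function('y')(Function('t')(Function('A')(-3, -1))), -30), 2) = Pow(Add(Mul(2, Mul(-8, Add(2, -1)), Pow(Add(-6, Mul(-8, Add(2, -1))), -1)), -30), 2) = Pow(Add(Mul(2, Mul(-8, 1), Pow(Add(-6, Mul(-8, 1)), -1)), -30), 2) = Pow(Add(Mul(2, -8, Pow(Add(-6, -8), -1)), -30), 2) = Pow(Add(Mul(2, -8, Pow(-14, -1)), -30), 2) = Pow(Add(Mul(2, -8, Rational(-1, 14)), -30), 2) = Pow(Add(Rational(8, 7), -30), 2) = Pow(Rational(-202, 7), 2) = Rational(40804, 49)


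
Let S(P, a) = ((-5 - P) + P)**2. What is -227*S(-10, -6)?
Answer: -5675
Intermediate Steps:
S(P, a) = 25 (S(P, a) = (-5)**2 = 25)
-227*S(-10, -6) = -227*25 = -5675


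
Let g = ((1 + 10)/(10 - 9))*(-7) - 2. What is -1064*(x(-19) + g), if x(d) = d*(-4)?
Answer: 3192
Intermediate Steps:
g = -79 (g = (11/1)*(-7) - 2 = (11*1)*(-7) - 2 = 11*(-7) - 2 = -77 - 2 = -79)
x(d) = -4*d
-1064*(x(-19) + g) = -1064*(-4*(-19) - 79) = -1064*(76 - 79) = -1064*(-3) = 3192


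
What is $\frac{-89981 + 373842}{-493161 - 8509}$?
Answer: $- \frac{283861}{501670} \approx -0.56583$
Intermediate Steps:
$\frac{-89981 + 373842}{-493161 - 8509} = \frac{283861}{-501670} = 283861 \left(- \frac{1}{501670}\right) = - \frac{283861}{501670}$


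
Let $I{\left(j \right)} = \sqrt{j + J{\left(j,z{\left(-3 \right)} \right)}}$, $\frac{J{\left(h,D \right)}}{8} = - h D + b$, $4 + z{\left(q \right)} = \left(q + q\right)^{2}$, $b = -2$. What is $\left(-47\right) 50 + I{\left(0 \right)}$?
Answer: $-2350 + 4 i \approx -2350.0 + 4.0 i$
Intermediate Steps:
$z{\left(q \right)} = -4 + 4 q^{2}$ ($z{\left(q \right)} = -4 + \left(q + q\right)^{2} = -4 + \left(2 q\right)^{2} = -4 + 4 q^{2}$)
$J{\left(h,D \right)} = -16 - 8 D h$ ($J{\left(h,D \right)} = 8 \left(- h D - 2\right) = 8 \left(- D h - 2\right) = 8 \left(-2 - D h\right) = -16 - 8 D h$)
$I{\left(j \right)} = \sqrt{-16 - 255 j}$ ($I{\left(j \right)} = \sqrt{j - \left(16 + 8 \left(-4 + 4 \left(-3\right)^{2}\right) j\right)} = \sqrt{j - \left(16 + 8 \left(-4 + 4 \cdot 9\right) j\right)} = \sqrt{j - \left(16 + 8 \left(-4 + 36\right) j\right)} = \sqrt{j - \left(16 + 256 j\right)} = \sqrt{-16 - 255 j}$)
$\left(-47\right) 50 + I{\left(0 \right)} = \left(-47\right) 50 + \sqrt{-16 - 0} = -2350 + \sqrt{-16 + 0} = -2350 + \sqrt{-16} = -2350 + 4 i$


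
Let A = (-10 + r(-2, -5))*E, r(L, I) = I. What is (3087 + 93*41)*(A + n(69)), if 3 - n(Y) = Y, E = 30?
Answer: -3560400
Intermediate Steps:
n(Y) = 3 - Y
A = -450 (A = (-10 - 5)*30 = -15*30 = -450)
(3087 + 93*41)*(A + n(69)) = (3087 + 93*41)*(-450 + (3 - 1*69)) = (3087 + 3813)*(-450 + (3 - 69)) = 6900*(-450 - 66) = 6900*(-516) = -3560400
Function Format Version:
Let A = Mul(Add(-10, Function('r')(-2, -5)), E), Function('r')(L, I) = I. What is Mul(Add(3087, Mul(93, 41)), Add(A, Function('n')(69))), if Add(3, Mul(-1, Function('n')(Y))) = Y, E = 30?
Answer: -3560400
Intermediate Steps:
Function('n')(Y) = Add(3, Mul(-1, Y))
A = -450 (A = Mul(Add(-10, -5), 30) = Mul(-15, 30) = -450)
Mul(Add(3087, Mul(93, 41)), Add(A, Function('n')(69))) = Mul(Add(3087, Mul(93, 41)), Add(-450, Add(3, Mul(-1, 69)))) = Mul(Add(3087, 3813), Add(-450, Add(3, -69))) = Mul(6900, Add(-450, -66)) = Mul(6900, -516) = -3560400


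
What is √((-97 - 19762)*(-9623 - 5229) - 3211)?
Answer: √294942657 ≈ 17174.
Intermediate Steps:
√((-97 - 19762)*(-9623 - 5229) - 3211) = √(-19859*(-14852) - 3211) = √(294945868 - 3211) = √294942657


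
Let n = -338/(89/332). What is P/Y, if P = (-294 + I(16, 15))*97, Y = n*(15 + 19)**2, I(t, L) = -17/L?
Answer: 38218291/1945825440 ≈ 0.019641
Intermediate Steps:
n = -112216/89 (n = -338/(89*(1/332)) = -338/89/332 = -338*332/89 = -112216/89 ≈ -1260.9)
Y = -129721696/89 (Y = -112216*(15 + 19)**2/89 = -112216/89*34**2 = -112216/89*1156 = -129721696/89 ≈ -1.4575e+6)
P = -429419/15 (P = (-294 - 17/15)*97 = -4427/15*97 = -429419/15 ≈ -28628.)
P/Y = -429419/(15*(-129721696/89)) = -429419/15*(-89/129721696) = 38218291/1945825440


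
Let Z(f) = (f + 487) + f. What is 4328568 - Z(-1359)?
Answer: 4330799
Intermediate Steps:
Z(f) = 487 + 2*f (Z(f) = (487 + f) + f = 487 + 2*f)
4328568 - Z(-1359) = 4328568 - (487 + 2*(-1359)) = 4328568 - (487 - 2718) = 4328568 - 1*(-2231) = 4328568 + 2231 = 4330799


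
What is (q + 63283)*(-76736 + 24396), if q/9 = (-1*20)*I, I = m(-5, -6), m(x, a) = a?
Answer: -3368759420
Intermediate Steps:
I = -6
q = 1080 (q = 9*(-1*20*(-6)) = 9*(-20*(-6)) = 9*120 = 1080)
(q + 63283)*(-76736 + 24396) = (1080 + 63283)*(-76736 + 24396) = 64363*(-52340) = -3368759420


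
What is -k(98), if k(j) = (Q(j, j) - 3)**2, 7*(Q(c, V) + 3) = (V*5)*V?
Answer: -46977316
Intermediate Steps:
Q(c, V) = -3 + 5*V**2/7 (Q(c, V) = -3 + ((V*5)*V)/7 = -3 + ((5*V)*V)/7 = -3 + (5*V**2)/7 = -3 + 5*V**2/7)
k(j) = (-6 + 5*j**2/7)**2 (k(j) = ((-3 + 5*j**2/7) - 3)**2 = (-6 + 5*j**2/7)**2)
-k(98) = -(-42 + 5*98**2)**2/49 = -(-42 + 5*9604)**2/49 = -(-42 + 48020)**2/49 = -47978**2/49 = -2301888484/49 = -1*46977316 = -46977316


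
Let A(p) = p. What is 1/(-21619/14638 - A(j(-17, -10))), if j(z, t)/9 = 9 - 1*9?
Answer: -1126/1663 ≈ -0.67709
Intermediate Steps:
j(z, t) = 0 (j(z, t) = 9*(9 - 1*9) = 9*(9 - 9) = 9*0 = 0)
1/(-21619/14638 - A(j(-17, -10))) = 1/(-21619/14638 - 1*0) = 1/(-21619*1/14638 + 0) = 1/(-1663/1126 + 0) = 1/(-1663/1126) = -1126/1663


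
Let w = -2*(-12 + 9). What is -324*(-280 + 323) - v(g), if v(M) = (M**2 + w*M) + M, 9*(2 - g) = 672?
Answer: -168334/9 ≈ -18704.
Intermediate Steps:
g = -218/3 (g = 2 - 1/9*672 = 2 - 224/3 = -218/3 ≈ -72.667)
w = 6 (w = -2*(-3) = 6)
v(M) = M**2 + 7*M (v(M) = (M**2 + 6*M) + M = M**2 + 7*M)
-324*(-280 + 323) - v(g) = -324*(-280 + 323) - (-218)*(7 - 218/3)/3 = -324*43 - (-218)*(-197)/(3*3) = -13932 - 1*42946/9 = -13932 - 42946/9 = -168334/9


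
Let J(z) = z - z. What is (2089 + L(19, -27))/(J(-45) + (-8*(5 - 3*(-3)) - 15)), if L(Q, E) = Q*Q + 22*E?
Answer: -1856/127 ≈ -14.614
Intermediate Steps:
L(Q, E) = Q**2 + 22*E
J(z) = 0
(2089 + L(19, -27))/(J(-45) + (-8*(5 - 3*(-3)) - 15)) = (2089 + (19**2 + 22*(-27)))/(0 + (-8*(5 - 3*(-3)) - 15)) = (2089 + (361 - 594))/(0 + (-8*(5 + 9) - 15)) = (2089 - 233)/(0 + (-8*14 - 15)) = 1856/(0 + (-112 - 15)) = 1856/(0 - 127) = 1856/(-127) = 1856*(-1/127) = -1856/127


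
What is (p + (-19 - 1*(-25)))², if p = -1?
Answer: 25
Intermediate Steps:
(p + (-19 - 1*(-25)))² = (-1 + (-19 - 1*(-25)))² = (-1 + (-19 + 25))² = (-1 + 6)² = 5² = 25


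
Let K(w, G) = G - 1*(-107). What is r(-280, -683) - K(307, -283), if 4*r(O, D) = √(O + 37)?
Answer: 176 + 9*I*√3/4 ≈ 176.0 + 3.8971*I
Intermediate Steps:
r(O, D) = √(37 + O)/4 (r(O, D) = √(O + 37)/4 = √(37 + O)/4)
K(w, G) = 107 + G (K(w, G) = G + 107 = 107 + G)
r(-280, -683) - K(307, -283) = √(37 - 280)/4 - (107 - 283) = √(-243)/4 - 1*(-176) = (9*I*√3)/4 + 176 = 9*I*√3/4 + 176 = 176 + 9*I*√3/4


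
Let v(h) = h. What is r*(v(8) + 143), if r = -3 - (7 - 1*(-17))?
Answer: -4077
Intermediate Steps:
r = -27 (r = -3 - (7 + 17) = -3 - 1*24 = -3 - 24 = -27)
r*(v(8) + 143) = -27*(8 + 143) = -27*151 = -4077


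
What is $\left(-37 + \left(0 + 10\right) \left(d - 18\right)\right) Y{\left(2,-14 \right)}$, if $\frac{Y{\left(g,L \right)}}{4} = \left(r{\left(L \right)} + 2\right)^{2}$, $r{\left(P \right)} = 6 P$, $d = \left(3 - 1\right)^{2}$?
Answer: $-4760592$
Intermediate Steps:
$d = 4$ ($d = 2^{2} = 4$)
$Y{\left(g,L \right)} = 4 \left(2 + 6 L\right)^{2}$ ($Y{\left(g,L \right)} = 4 \left(6 L + 2\right)^{2} = 4 \left(2 + 6 L\right)^{2}$)
$\left(-37 + \left(0 + 10\right) \left(d - 18\right)\right) Y{\left(2,-14 \right)} = \left(-37 + \left(0 + 10\right) \left(4 - 18\right)\right) 16 \left(1 + 3 \left(-14\right)\right)^{2} = \left(-37 + 10 \left(-14\right)\right) 16 \left(1 - 42\right)^{2} = \left(-37 - 140\right) 16 \left(-41\right)^{2} = - 177 \cdot 16 \cdot 1681 = \left(-177\right) 26896 = -4760592$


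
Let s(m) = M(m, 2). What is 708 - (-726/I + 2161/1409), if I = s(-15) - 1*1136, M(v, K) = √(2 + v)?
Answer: 116674981925/165302471 - 66*I*√13/117319 ≈ 705.83 - 0.0020284*I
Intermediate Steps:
s(m) = √(2 + m)
I = -1136 + I*√13 (I = √(2 - 15) - 1*1136 = √(-13) - 1136 = I*√13 - 1136 = -1136 + I*√13 ≈ -1136.0 + 3.6056*I)
708 - (-726/I + 2161/1409) = 708 - (-726/(-1136 + I*√13) + 2161/1409) = 708 - (2161/1409 - 726/(-1136 + I*√13)) = 708 + (-2161/1409 + 726/(-1136 + I*√13)) = 995411/1409 + 726/(-1136 + I*√13)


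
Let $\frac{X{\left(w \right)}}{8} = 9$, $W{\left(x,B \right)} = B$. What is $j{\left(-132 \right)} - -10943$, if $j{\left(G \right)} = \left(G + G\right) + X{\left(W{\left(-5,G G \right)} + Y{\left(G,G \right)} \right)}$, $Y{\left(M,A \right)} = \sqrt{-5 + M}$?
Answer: $10751$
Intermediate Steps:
$X{\left(w \right)} = 72$ ($X{\left(w \right)} = 8 \cdot 9 = 72$)
$j{\left(G \right)} = 72 + 2 G$ ($j{\left(G \right)} = \left(G + G\right) + 72 = 2 G + 72 = 72 + 2 G$)
$j{\left(-132 \right)} - -10943 = \left(72 + 2 \left(-132\right)\right) - -10943 = \left(72 - 264\right) + 10943 = -192 + 10943 = 10751$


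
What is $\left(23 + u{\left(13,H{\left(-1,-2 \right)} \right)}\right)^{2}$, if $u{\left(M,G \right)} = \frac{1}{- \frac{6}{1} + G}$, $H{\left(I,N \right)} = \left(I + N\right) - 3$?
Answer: $\frac{75625}{144} \approx 525.17$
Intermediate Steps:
$H{\left(I,N \right)} = -3 + I + N$
$u{\left(M,G \right)} = \frac{1}{-6 + G}$ ($u{\left(M,G \right)} = \frac{1}{\left(-6\right) 1 + G} = \frac{1}{-6 + G}$)
$\left(23 + u{\left(13,H{\left(-1,-2 \right)} \right)}\right)^{2} = \left(23 + \frac{1}{-6 - 6}\right)^{2} = \left(23 + \frac{1}{-12}\right)^{2} = \left(23 - \frac{1}{12}\right)^{2} = \left(\frac{275}{12}\right)^{2} = \frac{75625}{144}$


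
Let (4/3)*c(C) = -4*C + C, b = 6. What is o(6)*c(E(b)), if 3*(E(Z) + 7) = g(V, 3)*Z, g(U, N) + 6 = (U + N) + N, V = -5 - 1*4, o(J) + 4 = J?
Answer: 225/2 ≈ 112.50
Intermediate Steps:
o(J) = -4 + J
V = -9 (V = -5 - 4 = -9)
g(U, N) = -6 + U + 2*N (g(U, N) = -6 + ((U + N) + N) = -6 + ((N + U) + N) = -6 + (U + 2*N) = -6 + U + 2*N)
E(Z) = -7 - 3*Z (E(Z) = -7 + ((-6 - 9 + 2*3)*Z)/3 = -7 + ((-6 - 9 + 6)*Z)/3 = -7 + (-9*Z)/3 = -7 - 3*Z)
c(C) = -9*C/4 (c(C) = 3*(-4*C + C)/4 = 3*(-3*C)/4 = -9*C/4)
o(6)*c(E(b)) = (-4 + 6)*(-9*(-7 - 3*6)/4) = 2*(-9*(-7 - 18)/4) = 2*(-9/4*(-25)) = 2*(225/4) = 225/2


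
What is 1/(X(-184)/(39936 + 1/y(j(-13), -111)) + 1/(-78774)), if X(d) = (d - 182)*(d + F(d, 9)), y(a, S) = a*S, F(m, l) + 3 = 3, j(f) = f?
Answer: 4539560422326/7654994249759 ≈ 0.59302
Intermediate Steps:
F(m, l) = 0 (F(m, l) = -3 + 3 = 0)
y(a, S) = S*a
X(d) = d*(-182 + d) (X(d) = (d - 182)*(d + 0) = (-182 + d)*d = d*(-182 + d))
1/(X(-184)/(39936 + 1/y(j(-13), -111)) + 1/(-78774)) = 1/((-184*(-182 - 184))/(39936 + 1/(-111*(-13))) + 1/(-78774)) = 1/((-184*(-366))/(39936 + 1/1443) - 1/78774) = 1/(67344/(39936 + 1/1443) - 1/78774) = 1/(67344/(57627649/1443) - 1/78774) = 1/(67344*(1443/57627649) - 1/78774) = 1/(97177392/57627649 - 1/78774) = 1/(7654994249759/4539560422326) = 4539560422326/7654994249759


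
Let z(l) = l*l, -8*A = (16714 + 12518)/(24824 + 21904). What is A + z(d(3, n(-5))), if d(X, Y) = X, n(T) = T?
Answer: 23161/2596 ≈ 8.9218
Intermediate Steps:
A = -203/2596 (A = -(16714 + 12518)/(8*(24824 + 21904)) = -3654/46728 = -⅛*406/649 = -203/2596 ≈ -0.078197)
z(l) = l²
A + z(d(3, n(-5))) = -203/2596 + 3² = -203/2596 + 9 = 23161/2596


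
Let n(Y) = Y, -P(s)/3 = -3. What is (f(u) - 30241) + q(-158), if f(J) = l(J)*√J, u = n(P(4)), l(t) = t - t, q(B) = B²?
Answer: -5277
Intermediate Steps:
P(s) = 9 (P(s) = -3*(-3) = 9)
l(t) = 0
u = 9
f(J) = 0 (f(J) = 0*√J = 0)
(f(u) - 30241) + q(-158) = (0 - 30241) + (-158)² = -30241 + 24964 = -5277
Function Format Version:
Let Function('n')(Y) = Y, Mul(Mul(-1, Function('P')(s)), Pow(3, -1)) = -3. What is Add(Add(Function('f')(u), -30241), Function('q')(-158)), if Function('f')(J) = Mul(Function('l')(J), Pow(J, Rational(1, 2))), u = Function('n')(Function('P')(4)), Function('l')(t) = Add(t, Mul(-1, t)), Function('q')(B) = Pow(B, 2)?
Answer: -5277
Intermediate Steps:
Function('P')(s) = 9 (Function('P')(s) = Mul(-3, -3) = 9)
Function('l')(t) = 0
u = 9
Function('f')(J) = 0 (Function('f')(J) = Mul(0, Pow(J, Rational(1, 2))) = 0)
Add(Add(Function('f')(u), -30241), Function('q')(-158)) = Add(Add(0, -30241), Pow(-158, 2)) = Add(-30241, 24964) = -5277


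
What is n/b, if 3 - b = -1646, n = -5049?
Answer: -297/97 ≈ -3.0619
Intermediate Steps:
b = 1649 (b = 3 - 1*(-1646) = 3 + 1646 = 1649)
n/b = -5049/1649 = -5049*1/1649 = -297/97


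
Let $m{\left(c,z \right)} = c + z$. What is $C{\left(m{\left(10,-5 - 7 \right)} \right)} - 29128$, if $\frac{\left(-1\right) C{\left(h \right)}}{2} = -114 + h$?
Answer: $-28896$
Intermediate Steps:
$C{\left(h \right)} = 228 - 2 h$ ($C{\left(h \right)} = - 2 \left(-114 + h\right) = 228 - 2 h$)
$C{\left(m{\left(10,-5 - 7 \right)} \right)} - 29128 = \left(228 - 2 \left(10 - 12\right)\right) - 29128 = \left(228 - -4\right) - 29128 = \left(228 + 4\right) - 29128 = 232 - 29128 = -28896$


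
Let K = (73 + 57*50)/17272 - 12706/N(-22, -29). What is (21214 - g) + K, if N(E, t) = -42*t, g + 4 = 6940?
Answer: 150077307235/10518648 ≈ 14268.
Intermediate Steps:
g = 6936 (g = -4 + 6940 = 6936)
K = -107948909/10518648 (K = (73 + 57*50)/17272 - 12706/((-42*(-29))) = (73 + 2850)*(1/17272) - 12706/1218 = 2923*(1/17272) - 12706*1/1218 = 2923/17272 - 6353/609 = -107948909/10518648 ≈ -10.263)
(21214 - g) + K = (21214 - 1*6936) - 107948909/10518648 = (21214 - 6936) - 107948909/10518648 = 14278 - 107948909/10518648 = 150077307235/10518648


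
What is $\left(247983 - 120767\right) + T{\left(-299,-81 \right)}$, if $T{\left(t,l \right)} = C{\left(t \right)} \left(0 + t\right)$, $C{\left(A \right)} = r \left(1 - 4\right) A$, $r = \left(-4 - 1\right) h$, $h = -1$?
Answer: $-1213799$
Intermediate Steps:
$r = 5$ ($r = \left(-4 - 1\right) \left(-1\right) = \left(-5\right) \left(-1\right) = 5$)
$C{\left(A \right)} = - 15 A$ ($C{\left(A \right)} = 5 \left(1 - 4\right) A = 5 \left(-3\right) A = - 15 A$)
$T{\left(t,l \right)} = - 15 t^{2}$ ($T{\left(t,l \right)} = - 15 t \left(0 + t\right) = - 15 t t = - 15 t^{2}$)
$\left(247983 - 120767\right) + T{\left(-299,-81 \right)} = \left(247983 - 120767\right) - 15 \left(-299\right)^{2} = 127216 - 1341015 = -1213799$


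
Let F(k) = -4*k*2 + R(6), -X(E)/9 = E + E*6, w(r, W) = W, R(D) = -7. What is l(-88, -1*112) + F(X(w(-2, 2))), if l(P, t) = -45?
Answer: 956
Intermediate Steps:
X(E) = -63*E (X(E) = -9*(E + E*6) = -9*(E + 6*E) = -63*E)
F(k) = -7 - 8*k (F(k) = -4*k*2 - 7 = -8*k - 7 = -7 - 8*k)
l(-88, -1*112) + F(X(w(-2, 2))) = -45 + (-7 - (-504)*2) = -45 + (-7 - 8*(-126)) = -45 + (-7 + 1008) = -45 + 1001 = 956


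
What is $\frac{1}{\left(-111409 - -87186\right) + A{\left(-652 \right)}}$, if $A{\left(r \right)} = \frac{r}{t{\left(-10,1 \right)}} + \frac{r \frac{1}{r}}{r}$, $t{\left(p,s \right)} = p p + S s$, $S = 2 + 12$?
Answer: $- \frac{37164}{900436181} \approx -4.1273 \cdot 10^{-5}$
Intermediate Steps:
$S = 14$
$t{\left(p,s \right)} = p^{2} + 14 s$ ($t{\left(p,s \right)} = p p + 14 s = p^{2} + 14 s$)
$A{\left(r \right)} = \frac{1}{r} + \frac{r}{114}$ ($A{\left(r \right)} = \frac{r}{\left(-10\right)^{2} + 14 \cdot 1} + \frac{r \frac{1}{r}}{r} = \frac{r}{100 + 14} + 1 \frac{1}{r} = \frac{r}{114} + \frac{1}{r} = \frac{1}{r} + \frac{r}{114}$)
$\frac{1}{\left(-111409 - -87186\right) + A{\left(-652 \right)}} = \frac{1}{\left(-111409 - -87186\right) + \left(\frac{1}{-652} + \frac{1}{114} \left(-652\right)\right)} = \frac{1}{\left(-111409 + 87186\right) - \frac{212609}{37164}} = \frac{1}{-24223 - \frac{212609}{37164}} = \frac{1}{- \frac{900436181}{37164}} = - \frac{37164}{900436181}$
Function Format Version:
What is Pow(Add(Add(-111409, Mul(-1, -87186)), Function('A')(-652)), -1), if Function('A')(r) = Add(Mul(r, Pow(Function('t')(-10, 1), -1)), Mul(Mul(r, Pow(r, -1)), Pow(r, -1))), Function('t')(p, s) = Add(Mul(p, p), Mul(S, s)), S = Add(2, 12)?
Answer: Rational(-37164, 900436181) ≈ -4.1273e-5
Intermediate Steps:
S = 14
Function('t')(p, s) = Add(Pow(p, 2), Mul(14, s)) (Function('t')(p, s) = Add(Mul(p, p), Mul(14, s)) = Add(Pow(p, 2), Mul(14, s)))
Function('A')(r) = Add(Pow(r, -1), Mul(Rational(1, 114), r)) (Function('A')(r) = Add(Mul(r, Pow(Add(Pow(-10, 2), Mul(14, 1)), -1)), Mul(Mul(r, Pow(r, -1)), Pow(r, -1))) = Add(Mul(r, Pow(Add(100, 14), -1)), Mul(1, Pow(r, -1))) = Add(Mul(r, Pow(114, -1)), Pow(r, -1)) = Add(Mul(r, Rational(1, 114)), Pow(r, -1)) = Add(Mul(Rational(1, 114), r), Pow(r, -1)) = Add(Pow(r, -1), Mul(Rational(1, 114), r)))
Pow(Add(Add(-111409, Mul(-1, -87186)), Function('A')(-652)), -1) = Pow(Add(Add(-111409, Mul(-1, -87186)), Add(Pow(-652, -1), Mul(Rational(1, 114), -652))), -1) = Pow(Add(Add(-111409, 87186), Add(Rational(-1, 652), Rational(-326, 57))), -1) = Pow(Add(-24223, Rational(-212609, 37164)), -1) = Pow(Rational(-900436181, 37164), -1) = Rational(-37164, 900436181)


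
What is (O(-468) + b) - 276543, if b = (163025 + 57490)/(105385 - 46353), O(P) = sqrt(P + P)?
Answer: -16324665861/59032 + 6*I*sqrt(26) ≈ -2.7654e+5 + 30.594*I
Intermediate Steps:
O(P) = sqrt(2)*sqrt(P) (O(P) = sqrt(2*P) = sqrt(2)*sqrt(P))
b = 220515/59032 ≈ 3.7355
(O(-468) + b) - 276543 = (sqrt(2)*sqrt(-468) + 220515/59032) - 276543 = (sqrt(2)*(6*I*sqrt(13)) + 220515/59032) - 276543 = (6*I*sqrt(26) + 220515/59032) - 276543 = (220515/59032 + 6*I*sqrt(26)) - 276543 = -16324665861/59032 + 6*I*sqrt(26)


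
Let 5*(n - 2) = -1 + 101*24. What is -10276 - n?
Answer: -53813/5 ≈ -10763.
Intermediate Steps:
n = 2433/5 (n = 2 + (-1 + 101*24)/5 = 2 + (-1 + 2424)/5 = 2 + (⅕)*2423 = 2 + 2423/5 = 2433/5 ≈ 486.60)
-10276 - n = -10276 - 1*2433/5 = -10276 - 2433/5 = -53813/5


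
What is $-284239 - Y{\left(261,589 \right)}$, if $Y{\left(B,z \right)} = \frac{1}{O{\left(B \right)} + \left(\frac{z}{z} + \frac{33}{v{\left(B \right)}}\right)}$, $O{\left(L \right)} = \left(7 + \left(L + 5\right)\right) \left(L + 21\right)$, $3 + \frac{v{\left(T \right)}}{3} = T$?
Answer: $- \frac{5645741763281}{19862657} \approx -2.8424 \cdot 10^{5}$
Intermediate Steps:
$v{\left(T \right)} = -9 + 3 T$
$O{\left(L \right)} = \left(12 + L\right) \left(21 + L\right)$ ($O{\left(L \right)} = \left(7 + \left(5 + L\right)\right) \left(21 + L\right) = \left(12 + L\right) \left(21 + L\right)$)
$Y{\left(B,z \right)} = \frac{1}{253 + B^{2} + 33 B + \frac{33}{-9 + 3 B}}$ ($Y{\left(B,z \right)} = \frac{1}{\left(252 + B^{2} + 33 B\right) + \left(\frac{z}{z} + \frac{33}{-9 + 3 B}\right)} = \frac{1}{\left(252 + B^{2} + 33 B\right) + \left(1 + \frac{33}{-9 + 3 B}\right)} = \frac{1}{253 + B^{2} + 33 B + \frac{33}{-9 + 3 B}}$)
$-284239 - Y{\left(261,589 \right)} = -284239 - \frac{-3 + 261}{-748 + 261^{3} + 30 \cdot 261^{2} + 154 \cdot 261} = -284239 - \frac{1}{-748 + 17779581 + 30 \cdot 68121 + 40194} \cdot 258 = -284239 - \frac{1}{-748 + 17779581 + 2043630 + 40194} \cdot 258 = -284239 - \frac{1}{19862657} \cdot 258 = -284239 - \frac{258}{19862657} = - \frac{5645741763281}{19862657}$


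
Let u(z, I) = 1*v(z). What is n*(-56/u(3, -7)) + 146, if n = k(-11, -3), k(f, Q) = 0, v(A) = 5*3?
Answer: 146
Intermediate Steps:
v(A) = 15
u(z, I) = 15 (u(z, I) = 1*15 = 15)
n = 0
n*(-56/u(3, -7)) + 146 = 0*(-56/15) + 146 = 0 + 146 = 146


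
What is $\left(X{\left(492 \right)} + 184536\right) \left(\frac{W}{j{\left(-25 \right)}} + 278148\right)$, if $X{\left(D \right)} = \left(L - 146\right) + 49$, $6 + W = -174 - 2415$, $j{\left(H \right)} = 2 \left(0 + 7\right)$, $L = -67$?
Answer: $\frac{358739698722}{7} \approx 5.1248 \cdot 10^{10}$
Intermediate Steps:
$j{\left(H \right)} = 14$ ($j{\left(H \right)} = 2 \cdot 7 = 14$)
$W = -2595$ ($W = -6 - 2589 = -2595$)
$X{\left(D \right)} = -164$ ($X{\left(D \right)} = \left(-67 - 146\right) + 49 = -213 + 49 = -164$)
$\left(X{\left(492 \right)} + 184536\right) \left(\frac{W}{j{\left(-25 \right)}} + 278148\right) = \left(-164 + 184536\right) \left(- \frac{2595}{14} + 278148\right) = 184372 \left(\left(-2595\right) \frac{1}{14} + 278148\right) = 184372 \left(- \frac{2595}{14} + 278148\right) = 184372 \cdot \frac{3891477}{14} = \frac{358739698722}{7}$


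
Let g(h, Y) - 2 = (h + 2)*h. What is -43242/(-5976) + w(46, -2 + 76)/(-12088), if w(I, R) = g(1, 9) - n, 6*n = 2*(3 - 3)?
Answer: 21778309/3009912 ≈ 7.2355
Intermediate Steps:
g(h, Y) = 2 + h*(2 + h) (g(h, Y) = 2 + (h + 2)*h = 2 + (2 + h)*h = 2 + h*(2 + h))
n = 0 (n = (2*(3 - 3))/6 = (2*0)/6 = (⅙)*0 = 0)
w(I, R) = 5 (w(I, R) = (2 + 1² + 2*1) - 1*0 = (2 + 1 + 2) + 0 = 5 + 0 = 5)
-43242/(-5976) + w(46, -2 + 76)/(-12088) = -43242/(-5976) + 5/(-12088) = -43242*(-1/5976) + 5*(-1/12088) = 7207/996 - 5/12088 = 21778309/3009912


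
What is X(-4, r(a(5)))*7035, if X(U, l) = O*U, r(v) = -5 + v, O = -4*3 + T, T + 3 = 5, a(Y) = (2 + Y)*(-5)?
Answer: 281400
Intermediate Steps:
a(Y) = -10 - 5*Y
T = 2 (T = -3 + 5 = 2)
O = -10 (O = -4*3 + 2 = -12 + 2 = -10)
X(U, l) = -10*U
X(-4, r(a(5)))*7035 = -10*(-4)*7035 = 40*7035 = 281400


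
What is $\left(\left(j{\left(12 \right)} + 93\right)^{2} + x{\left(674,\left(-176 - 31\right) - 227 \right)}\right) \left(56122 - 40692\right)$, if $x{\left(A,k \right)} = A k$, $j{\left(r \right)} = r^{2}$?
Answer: $-3646834210$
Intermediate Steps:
$\left(\left(j{\left(12 \right)} + 93\right)^{2} + x{\left(674,\left(-176 - 31\right) - 227 \right)}\right) \left(56122 - 40692\right) = \left(\left(12^{2} + 93\right)^{2} + 674 \left(\left(-176 - 31\right) - 227\right)\right) \left(56122 - 40692\right) = \left(\left(144 + 93\right)^{2} + 674 \left(-207 - 227\right)\right) 15430 = \left(237^{2} + 674 \left(-434\right)\right) 15430 = \left(56169 - 292516\right) 15430 = \left(-236347\right) 15430 = -3646834210$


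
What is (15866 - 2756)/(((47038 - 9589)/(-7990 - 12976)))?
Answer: -4822180/657 ≈ -7339.7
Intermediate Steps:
(15866 - 2756)/(((47038 - 9589)/(-7990 - 12976))) = 13110/((37449/(-20966))) = 13110/((37449*(-1/20966))) = 13110/(-37449/20966) = 13110*(-20966/37449) = -4822180/657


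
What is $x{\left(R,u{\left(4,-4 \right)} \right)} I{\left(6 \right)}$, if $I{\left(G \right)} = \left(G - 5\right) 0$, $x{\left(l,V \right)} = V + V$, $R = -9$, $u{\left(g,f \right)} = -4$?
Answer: $0$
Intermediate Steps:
$x{\left(l,V \right)} = 2 V$
$I{\left(G \right)} = 0$ ($I{\left(G \right)} = \left(-5 + G\right) 0 = 0$)
$x{\left(R,u{\left(4,-4 \right)} \right)} I{\left(6 \right)} = 2 \left(-4\right) 0 = \left(-8\right) 0 = 0$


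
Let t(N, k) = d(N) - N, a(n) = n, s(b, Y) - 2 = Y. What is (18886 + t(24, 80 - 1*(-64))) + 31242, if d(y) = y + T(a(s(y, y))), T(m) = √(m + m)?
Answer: 50128 + 2*√13 ≈ 50135.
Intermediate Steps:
s(b, Y) = 2 + Y
T(m) = √2*√m (T(m) = √(2*m) = √2*√m)
d(y) = y + √2*√(2 + y)
t(N, k) = √(4 + 2*N) (t(N, k) = (N + √(4 + 2*N)) - N = √(4 + 2*N))
(18886 + t(24, 80 - 1*(-64))) + 31242 = (18886 + √(4 + 2*24)) + 31242 = (18886 + √(4 + 48)) + 31242 = (18886 + √52) + 31242 = (18886 + 2*√13) + 31242 = 50128 + 2*√13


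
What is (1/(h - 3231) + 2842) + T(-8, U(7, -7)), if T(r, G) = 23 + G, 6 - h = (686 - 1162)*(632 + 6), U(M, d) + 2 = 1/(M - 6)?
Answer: 860526033/300463 ≈ 2864.0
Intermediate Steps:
U(M, d) = -2 + 1/(-6 + M) (U(M, d) = -2 + 1/(M - 6) = -2 + 1/(-6 + M))
h = 303694 (h = 6 - (686 - 1162)*(632 + 6) = 6 - (-476)*638 = 6 - 1*(-303688) = 6 + 303688 = 303694)
(1/(h - 3231) + 2842) + T(-8, U(7, -7)) = (1/(303694 - 3231) + 2842) + (23 + (13 - 2*7)/(-6 + 7)) = (1/300463 + 2842) + (23 + (13 - 14)/1) = (1/300463 + 2842) + (23 + 1*(-1)) = 853915847/300463 + (23 - 1) = 853915847/300463 + 22 = 860526033/300463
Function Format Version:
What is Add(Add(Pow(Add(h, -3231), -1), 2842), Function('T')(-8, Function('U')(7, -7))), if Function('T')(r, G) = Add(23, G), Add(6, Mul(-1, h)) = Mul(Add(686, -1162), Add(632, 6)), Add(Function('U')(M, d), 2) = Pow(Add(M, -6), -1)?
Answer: Rational(860526033, 300463) ≈ 2864.0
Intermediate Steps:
Function('U')(M, d) = Add(-2, Pow(Add(-6, M), -1)) (Function('U')(M, d) = Add(-2, Pow(Add(M, -6), -1)) = Add(-2, Pow(Add(-6, M), -1)))
h = 303694 (h = Add(6, Mul(-1, Mul(Add(686, -1162), Add(632, 6)))) = Add(6, Mul(-1, Mul(-476, 638))) = Add(6, Mul(-1, -303688)) = Add(6, 303688) = 303694)
Add(Add(Pow(Add(h, -3231), -1), 2842), Function('T')(-8, Function('U')(7, -7))) = Add(Add(Pow(Add(303694, -3231), -1), 2842), Add(23, Mul(Pow(Add(-6, 7), -1), Add(13, Mul(-2, 7))))) = Add(Add(Pow(300463, -1), 2842), Add(23, Mul(Pow(1, -1), Add(13, -14)))) = Add(Add(Rational(1, 300463), 2842), Add(23, Mul(1, -1))) = Add(Rational(853915847, 300463), Add(23, -1)) = Add(Rational(853915847, 300463), 22) = Rational(860526033, 300463)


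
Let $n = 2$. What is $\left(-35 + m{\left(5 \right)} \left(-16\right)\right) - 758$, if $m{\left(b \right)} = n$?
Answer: $-825$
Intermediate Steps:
$m{\left(b \right)} = 2$
$\left(-35 + m{\left(5 \right)} \left(-16\right)\right) - 758 = \left(-35 + 2 \left(-16\right)\right) - 758 = \left(-35 - 32\right) - 758 = -67 - 758 = -825$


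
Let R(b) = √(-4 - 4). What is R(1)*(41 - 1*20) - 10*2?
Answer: -20 + 42*I*√2 ≈ -20.0 + 59.397*I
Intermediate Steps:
R(b) = 2*I*√2 (R(b) = √(-8) = 2*I*√2)
R(1)*(41 - 1*20) - 10*2 = (2*I*√2)*(41 - 1*20) - 10*2 = (2*I*√2)*(41 - 20) - 20 = (2*I*√2)*21 - 20 = 42*I*√2 - 20 = -20 + 42*I*√2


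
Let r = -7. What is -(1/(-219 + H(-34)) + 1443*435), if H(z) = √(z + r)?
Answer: -30131095191/48002 + I*√41/48002 ≈ -6.2771e+5 + 0.00013339*I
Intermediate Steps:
H(z) = √(-7 + z) (H(z) = √(z - 7) = √(-7 + z))
-(1/(-219 + H(-34)) + 1443*435) = -(1/(-219 + √(-7 - 34)) + 1443*435) = -(1/(-219 + √(-41)) + 627705) = -(1/(-219 + I*√41) + 627705) = -(627705 + 1/(-219 + I*√41)) = -627705 - 1/(-219 + I*√41)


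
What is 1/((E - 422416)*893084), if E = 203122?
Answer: -1/195847962696 ≈ -5.1060e-12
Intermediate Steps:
1/((E - 422416)*893084) = 1/((203122 - 422416)*893084) = (1/893084)/(-219294) = -1/219294*1/893084 = -1/195847962696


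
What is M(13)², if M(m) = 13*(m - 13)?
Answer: 0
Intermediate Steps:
M(m) = -169 + 13*m (M(m) = 13*(-13 + m) = -169 + 13*m)
M(13)² = (-169 + 13*13)² = (-169 + 169)² = 0² = 0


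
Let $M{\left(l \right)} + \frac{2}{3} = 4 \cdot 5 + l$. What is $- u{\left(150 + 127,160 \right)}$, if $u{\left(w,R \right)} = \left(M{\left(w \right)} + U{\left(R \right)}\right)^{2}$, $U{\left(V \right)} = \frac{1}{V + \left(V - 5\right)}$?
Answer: $- \frac{8713475716}{99225} \approx -87815.0$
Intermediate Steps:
$U{\left(V \right)} = \frac{1}{-5 + 2 V}$ ($U{\left(V \right)} = \frac{1}{V + \left(-5 + V\right)} = \frac{1}{-5 + 2 V}$)
$M{\left(l \right)} = \frac{58}{3} + l$ ($M{\left(l \right)} = - \frac{2}{3} + \left(4 \cdot 5 + l\right) = - \frac{2}{3} + \left(20 + l\right) = \frac{58}{3} + l$)
$u{\left(w,R \right)} = \left(\frac{58}{3} + w + \frac{1}{-5 + 2 R}\right)^{2}$ ($u{\left(w,R \right)} = \left(\left(\frac{58}{3} + w\right) + \frac{1}{-5 + 2 R}\right)^{2} = \left(\frac{58}{3} + w + \frac{1}{-5 + 2 R}\right)^{2}$)
$- u{\left(150 + 127,160 \right)} = - \left(\frac{58}{3} + \left(150 + 127\right) + \frac{1}{-5 + 2 \cdot 160}\right)^{2} = - \left(\frac{58}{3} + 277 + \frac{1}{-5 + 320}\right)^{2} = - \left(\frac{58}{3} + 277 + \frac{1}{315}\right)^{2} = - \left(\frac{93346}{315}\right)^{2} = \left(-1\right) \frac{8713475716}{99225} = - \frac{8713475716}{99225}$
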